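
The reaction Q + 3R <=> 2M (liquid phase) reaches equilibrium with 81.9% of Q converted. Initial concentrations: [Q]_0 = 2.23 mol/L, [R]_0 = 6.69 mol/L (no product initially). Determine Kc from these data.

Kc = 18.6 (mol/L)^-2

Let X = conversion of Q.
Concentrations: [Q] = 2.23 − 2.23X; [R] = 6.69 − 6.69X; [M] = 4.46X.
At X = 0.819: [Q] = 0.404, [R] = 1.21, [M] = 3.65.
Kc = [M]^2 / ([Q] [R]^3) = 18.6 (mol/L)^-2.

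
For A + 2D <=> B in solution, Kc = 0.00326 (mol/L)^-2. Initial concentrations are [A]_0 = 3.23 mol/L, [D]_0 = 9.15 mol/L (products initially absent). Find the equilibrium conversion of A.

X = 0.174

Let X = conversion of A; extent ξ = 3.23·X mol/L.
Concentrations: [A] = 3.23 − 3.23X; [D] = 9.15 − 6.46X; [B] = 3.23X.
Kc = [B] / ([A] [D]^2).
Setting equal to 0.00326 and solving for X on (0,1) gives X = 0.174.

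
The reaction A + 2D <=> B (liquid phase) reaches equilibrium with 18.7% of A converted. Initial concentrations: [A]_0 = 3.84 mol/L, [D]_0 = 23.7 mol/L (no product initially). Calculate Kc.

Kc = 0.000464 (mol/L)^-2

Let X = conversion of A.
Concentrations: [A] = 3.84 − 3.84X; [D] = 23.7 − 7.68X; [B] = 3.84X.
At X = 0.187: [A] = 3.12, [D] = 22.3, [B] = 0.718.
Kc = [B] / ([A] [D]^2) = 0.000464 (mol/L)^-2.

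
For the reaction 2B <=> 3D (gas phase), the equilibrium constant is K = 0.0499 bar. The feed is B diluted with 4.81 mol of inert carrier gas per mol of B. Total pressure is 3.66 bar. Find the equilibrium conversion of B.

X = 0.240

Let X = conversion of B (basis 1 mol B); extent of reaction ξ = 0.5X.
Mole table: n_B = 1 − X; n_D = 1.5X; n_I = 4.81 (inert).
Total moles n_T = 5.81 + 0.5X.
Mole fractions y_i = n_i/n_T; K = p_D^3 / (p_B^2) with p_i = y_i·P.
This yields a degree-3 equation in X; solving on (0,1), X = 0.240.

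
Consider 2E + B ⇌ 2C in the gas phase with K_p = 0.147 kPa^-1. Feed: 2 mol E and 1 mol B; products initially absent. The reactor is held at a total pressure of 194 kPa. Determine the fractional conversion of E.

X = 0.668

Let X = conversion of E (basis 2 mol E); extent of reaction ξ = X.
At extent ξ: n_E = 2 − 2X; n_B = 1 − X; n_C = 2X.
Total moles n_T = 3 − X.
Mole fractions y_i = n_i/n_T; K_p = p_C^2 / (p_E^2 p_B) with p_i = y_i·P.
Substituting and setting equal to 0.147 kPa^-1 gives a polynomial in X; the root in (0,1) is X = 0.668.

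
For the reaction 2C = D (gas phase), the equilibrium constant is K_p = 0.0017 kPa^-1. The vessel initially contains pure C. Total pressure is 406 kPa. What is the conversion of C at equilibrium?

X = 0.484

Take 1 mol C as basis and let X be its fractional conversion, so ξ = 0.5X.
Species balance: n_C = 1 − X; n_D = 0.5X.
Total moles n_T = 1 − 0.5X.
With p_i = (n_i/n_T)P, K_p = p_D / (p_C^2).
This yields a degree-2 equation in X; solving on (0,1), X = 0.484.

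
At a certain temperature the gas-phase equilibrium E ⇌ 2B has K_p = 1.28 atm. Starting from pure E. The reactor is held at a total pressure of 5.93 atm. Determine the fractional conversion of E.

Basis: 1 mol E initially; let X = conversion of E. Extent ξ = X.
Species balance: n_E = 1 − X; n_B = 2X.
Summing: n_T = 1 + X.
With p_i = (n_i/n_T)P, K_p = p_B^2 / (p_E).
Substituting and setting equal to 1.28 atm gives a polynomial in X; the root in (0,1) is X = 0.226.

X = 0.226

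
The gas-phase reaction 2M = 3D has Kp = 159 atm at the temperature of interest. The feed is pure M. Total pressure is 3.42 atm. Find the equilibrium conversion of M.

Let X = conversion of M (basis 1 mol M); extent of reaction ξ = 0.5X.
Moles: n_M = 1 − X; n_D = 1.5X.
n_T = Σnᵢ = 1 + 0.5X.
With p_i = (n_i/n_T)P, Kp = p_D^3 / (p_M^2).
Setting this equal to 159 atm and taking the physical root (0 < X < 1) gives X = 0.829.

X = 0.829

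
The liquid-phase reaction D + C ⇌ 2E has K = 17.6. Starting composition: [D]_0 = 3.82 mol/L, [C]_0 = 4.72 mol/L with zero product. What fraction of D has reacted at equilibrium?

X = 0.744

Let X = conversion of D; extent ξ = 3.82·X mol/L.
Concentrations: [D] = 3.82 − 3.82X; [C] = 4.72 − 3.82X; [E] = 7.64X.
K = [E]^2 / ([D] [C]).
Equating to 17.6: the physical root is X = 0.744.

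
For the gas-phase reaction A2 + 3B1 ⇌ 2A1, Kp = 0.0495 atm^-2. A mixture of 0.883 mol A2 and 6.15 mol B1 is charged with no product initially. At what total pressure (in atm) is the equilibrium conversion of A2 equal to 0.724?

Basis: 0.883 mol A2 initially; let X = conversion of A2. Extent ξ = 0.883X.
Mole table: n_A2 = 0.883 − 0.883X; n_B1 = 6.15 − 2.65X; n_A1 = 1.77X.
Summing: n_T = 7.03 − 1.77X.
Kp = p_A1^2 / (p_A2 p_B1^3) with p_i = (n_i/n_T)·P.
At X = 0.724: the mole-fraction product g(X) = Π y_i^ν_i = 2.93. Since Kp = g(X)·P^{-2}, P = (g/Kp)^(1/2) = (2.93/0.0495)^(1/2) = 7.69 atm.

P = 7.69 atm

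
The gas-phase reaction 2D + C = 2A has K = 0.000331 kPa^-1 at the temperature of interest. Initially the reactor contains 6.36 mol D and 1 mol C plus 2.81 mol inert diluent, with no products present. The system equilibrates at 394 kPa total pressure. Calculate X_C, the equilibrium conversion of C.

Basis: 1 mol C initially; let X = conversion of C. Extent ξ = X.
Moles: n_D = 6.36 − 2X; n_C = 1 − X; n_A = 2X; n_I = 2.81 (inert).
Summing: n_T = 10.2 − X.
y_i = n_i/n_T, p_i = y_i·P. K = p_A^2 / (p_D^2 p_C).
Substituting and setting equal to 0.000331 kPa^-1 gives a polynomial in X; the root in (0,1) is X = 0.282.

X = 0.282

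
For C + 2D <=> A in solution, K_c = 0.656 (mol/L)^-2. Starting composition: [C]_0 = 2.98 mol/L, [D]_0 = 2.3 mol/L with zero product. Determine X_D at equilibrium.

Let X = conversion of D; extent ξ = 2.3X/2 mol/L.
Concentrations: [C] = 2.98 − 1.15X; [D] = 2.3 − 2.3X; [A] = 1.15X.
K_c = [A] / ([C] [D]^2).
This equals 0.656 at X = 0.680 (the root in 0 < X < 1).

X = 0.680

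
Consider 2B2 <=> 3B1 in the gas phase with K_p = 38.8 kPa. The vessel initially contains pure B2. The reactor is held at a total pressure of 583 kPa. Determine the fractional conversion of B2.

X = 0.235

Basis: 1 mol B2 initially; let X = conversion of B2. Extent ξ = 0.5X.
At extent ξ: n_B2 = 1 − X; n_B1 = 1.5X.
Summing: n_T = 1 + 0.5X.
y_i = n_i/n_T, p_i = y_i·P. K_p = p_B1^3 / (p_B2^2).
Equating to 38.8 kPa and solving on 0 < X < 1: X = 0.235.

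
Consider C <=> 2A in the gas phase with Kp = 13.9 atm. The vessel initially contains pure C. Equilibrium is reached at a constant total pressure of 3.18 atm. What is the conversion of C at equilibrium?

X = 0.723

Take 1 mol C as basis and let X be its fractional conversion, so ξ = X.
Mole table: n_C = 1 − X; n_A = 2X.
Summing: n_T = 1 + X.
y_i = n_i/n_T, p_i = y_i·P. Kp = p_A^2 / (p_C).
Setting this equal to 13.9 atm and taking the physical root (0 < X < 1) gives X = 0.723.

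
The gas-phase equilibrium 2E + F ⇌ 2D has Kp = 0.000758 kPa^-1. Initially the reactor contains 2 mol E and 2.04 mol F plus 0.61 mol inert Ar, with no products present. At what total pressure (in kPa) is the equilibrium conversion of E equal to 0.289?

Take 2 mol E as basis and let X be its fractional conversion, so ξ = X.
Mole table: n_E = 2 − 2X; n_F = 2.04 − X; n_D = 2X; n_I = 0.61 (inert).
Total moles n_T = 4.65 − X.
Kp = p_D^2 / (p_E^2 p_F) with p_i = (n_i/n_T)·P.
At X = 0.289: the mole-fraction product g(X) = Π y_i^ν_i = 0.4115. Since Kp = g(X)·P^{-1}, P = (g/Kp)^(1/1) = (0.4115/0.000758)^(1/1) = 543 kPa.

P = 543 kPa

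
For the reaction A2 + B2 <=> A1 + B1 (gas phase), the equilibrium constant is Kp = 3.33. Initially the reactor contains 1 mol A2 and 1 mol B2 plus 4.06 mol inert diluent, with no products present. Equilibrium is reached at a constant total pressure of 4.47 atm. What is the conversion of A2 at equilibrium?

X = 0.646

Take 1 mol A2 as basis and let X be its fractional conversion, so ξ = X.
Moles: n_A2 = 1 − X; n_B2 = 1 − X; n_A1 = X; n_B1 = X; n_I = 4.06 (inert).
Total moles n_T = 6.06 (Δν = 0, constant).
y_i = n_i/n_T, p_i = y_i·P. Kp = p_A1 p_B1 / (p_A2 p_B2).
This yields a degree-2 equation in X; solving on (0,1), X = 0.646.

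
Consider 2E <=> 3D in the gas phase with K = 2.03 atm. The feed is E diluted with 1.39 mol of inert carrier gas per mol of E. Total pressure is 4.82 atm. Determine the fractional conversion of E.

Basis: 1 mol E initially; let X = conversion of E. Extent ξ = 0.5X.
Moles: n_E = 1 − X; n_D = 1.5X; n_I = 1.39 (inert).
Total moles n_T = 2.39 + 0.5X.
With p_i = (n_i/n_T)P, K = p_D^3 / (p_E^2).
This yields a degree-3 equation in X; solving on (0,1), X = 0.458.

X = 0.458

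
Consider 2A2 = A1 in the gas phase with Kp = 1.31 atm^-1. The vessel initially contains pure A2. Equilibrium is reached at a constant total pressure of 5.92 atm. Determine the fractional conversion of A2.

X = 0.823

Let X = conversion of A2 (basis 1 mol A2); extent of reaction ξ = 0.5X.
Mole table: n_A2 = 1 − X; n_A1 = 0.5X.
n_T = Σnᵢ = 1 − 0.5X.
y_i = n_i/n_T, p_i = y_i·P. Kp = p_A1 / (p_A2^2).
Substituting and setting equal to 1.31 atm^-1 gives a polynomial in X; the root in (0,1) is X = 0.823.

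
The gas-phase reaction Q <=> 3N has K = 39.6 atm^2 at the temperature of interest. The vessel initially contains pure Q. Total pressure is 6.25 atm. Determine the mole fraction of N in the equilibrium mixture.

Take 1 mol Q as basis and let X be its fractional conversion, so ξ = X.
Moles: n_Q = 1 − X; n_N = 3X.
n_T = Σnᵢ = 1 + 2X.
With p_i = (n_i/n_T)P, K = p_N^3 / (p_Q).
Equating to 39.6 atm^2 and solving on 0 < X < 1: X = 0.419.
Then n_N = 1.26, n_T = 1.84, so y_N = 0.684.

y_N = 0.684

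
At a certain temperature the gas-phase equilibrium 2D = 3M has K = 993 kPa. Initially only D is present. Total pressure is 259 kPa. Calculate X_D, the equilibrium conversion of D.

X = 0.609

Take 1 mol D as basis and let X be its fractional conversion, so ξ = 0.5X.
Moles: n_D = 1 − X; n_M = 1.5X.
n_T = Σnᵢ = 1 + 0.5X.
y_i = n_i/n_T, p_i = y_i·P. K = p_M^3 / (p_D^2).
Equating to 993 kPa and solving on 0 < X < 1: X = 0.609.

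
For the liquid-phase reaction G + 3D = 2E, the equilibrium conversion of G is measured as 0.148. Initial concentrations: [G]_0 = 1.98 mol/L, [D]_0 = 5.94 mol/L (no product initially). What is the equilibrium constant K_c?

K_c = 0.00157 (mol/L)^-2

Let X = conversion of G.
Concentrations: [G] = 1.98 − 1.98X; [D] = 5.94 − 5.94X; [E] = 3.96X.
At X = 0.148: [G] = 1.69, [D] = 5.06, [E] = 0.586.
K_c = [E]^2 / ([G] [D]^3) = 0.00157 (mol/L)^-2.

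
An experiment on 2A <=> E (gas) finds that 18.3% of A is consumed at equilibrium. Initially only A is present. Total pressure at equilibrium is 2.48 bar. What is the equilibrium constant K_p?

Take 1 mol A as basis and let X be its fractional conversion, so ξ = 0.5X.
Species balance: n_A = 1 − X; n_E = 0.5X.
Total moles n_T = 1 − 0.5X.
At X = 0.183: n_A = 0.817, n_E = 0.0915, n_T = 0.908.
p_i = (n_i/n_T)·P. K_p = p_E / (p_A^2) = 0.0502 bar^-1.

K_p = 0.0502 bar^-1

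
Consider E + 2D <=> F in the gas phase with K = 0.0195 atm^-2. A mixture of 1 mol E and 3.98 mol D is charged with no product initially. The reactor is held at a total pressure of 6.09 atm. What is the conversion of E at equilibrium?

Basis: 1 mol E initially; let X = conversion of E. Extent ξ = X.
Moles: n_E = 1 − X; n_D = 3.98 − 2X; n_F = X.
Total moles n_T = 4.98 − 2X.
y_i = n_i/n_T, p_i = y_i·P. K = p_F / (p_E p_D^2).
Setting this equal to 0.0195 atm^-2 and taking the physical root (0 < X < 1) gives X = 0.301.

X = 0.301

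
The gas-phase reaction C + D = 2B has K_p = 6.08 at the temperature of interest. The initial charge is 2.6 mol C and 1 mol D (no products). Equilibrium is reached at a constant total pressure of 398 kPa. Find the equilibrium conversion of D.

Basis: 1 mol D initially; let X = conversion of D. Extent ξ = X.
At extent ξ: n_C = 2.6 − X; n_D = 1 − X; n_B = 2X.
Total moles n_T = 3.6 (Δν = 0, constant).
y_i = n_i/n_T, p_i = y_i·P. K_p = p_B^2 / (p_C p_D).
Substituting and setting equal to 6.08 gives a polynomial in X; the root in (0,1) is X = 0.780.

X = 0.780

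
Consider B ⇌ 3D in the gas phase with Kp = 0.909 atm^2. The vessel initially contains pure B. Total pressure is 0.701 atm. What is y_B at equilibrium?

Take 1 mol B as basis and let X be its fractional conversion, so ξ = X.
Moles: n_B = 1 − X; n_D = 3X.
Summing: n_T = 1 + 2X.
y_i = n_i/n_T, p_i = y_i·P. Kp = p_D^3 / (p_B).
This yields a degree-3 equation in X; solving on (0,1), X = 0.515.
Then n_B = 0.485, n_T = 2.03, so y_B = 0.239.

y_B = 0.239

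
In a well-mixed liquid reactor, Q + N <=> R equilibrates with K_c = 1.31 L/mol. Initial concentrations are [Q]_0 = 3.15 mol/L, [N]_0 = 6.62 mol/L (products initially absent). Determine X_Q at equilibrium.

Let X = conversion of Q; extent ξ = 3.15·X mol/L.
Concentrations: [Q] = 3.15 − 3.15X; [N] = 6.62 − 3.15X; [R] = 3.15X.
K_c = [R] / ([Q] [N]).
Setting equal to 1.31 and solving for X on (0,1) gives X = 0.839.

X = 0.839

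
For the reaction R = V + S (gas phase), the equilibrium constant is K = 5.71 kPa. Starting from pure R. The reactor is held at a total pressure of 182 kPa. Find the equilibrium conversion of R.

X = 0.174

Take 1 mol R as basis and let X be its fractional conversion, so ξ = X.
At extent ξ: n_R = 1 − X; n_V = X; n_S = X.
Total moles n_T = 1 + X.
Mole fractions y_i = n_i/n_T; K = p_V p_S / (p_R) with p_i = y_i·P.
Substituting and setting equal to 5.71 kPa gives a polynomial in X; the root in (0,1) is X = 0.174.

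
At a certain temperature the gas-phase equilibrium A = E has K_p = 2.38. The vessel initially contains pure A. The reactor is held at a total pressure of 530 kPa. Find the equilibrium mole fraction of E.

y_E = 0.704

Basis: 1 mol A initially; let X = conversion of A. Extent ξ = X.
At extent ξ: n_A = 1 − X; n_E = X.
n_T stays at 1 (no change in mole number).
With p_i = (n_i/n_T)P, K_p = p_E / (p_A).
Equating to 2.38 and solving on 0 < X < 1: X = 0.704.
Then n_E = 0.704, n_T = 1, so y_E = 0.704.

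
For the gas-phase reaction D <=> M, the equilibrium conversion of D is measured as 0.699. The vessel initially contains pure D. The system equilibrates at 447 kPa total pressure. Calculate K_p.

Basis: 1 mol D initially; let X = conversion of D. Extent ξ = X.
Mole table: n_D = 1 − X; n_M = X.
Since Δν = 0, n_T = 1 throughout.
At X = 0.699: n_D = 0.301, n_M = 0.699, n_T = 1.
p_i = (n_i/n_T)·P. K_p = p_M / (p_D) = 2.32.

K_p = 2.32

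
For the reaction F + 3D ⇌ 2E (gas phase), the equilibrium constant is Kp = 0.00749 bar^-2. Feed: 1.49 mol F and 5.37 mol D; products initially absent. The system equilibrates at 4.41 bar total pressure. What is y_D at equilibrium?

Let X = conversion of F (basis 1.49 mol F); extent of reaction ξ = 1.49X.
Moles: n_F = 1.49 − 1.49X; n_D = 5.37 − 4.47X; n_E = 2.98X.
Total moles n_T = 6.86 − 2.98X.
With p_i = (n_i/n_T)P, Kp = p_E^2 / (p_F p_D^3).
Substituting and setting equal to 0.00749 bar^-2 gives a polynomial in X; the root in (0,1) is X = 0.208.
Then n_D = 4.44, n_T = 6.24, so y_D = 0.711.

y_D = 0.711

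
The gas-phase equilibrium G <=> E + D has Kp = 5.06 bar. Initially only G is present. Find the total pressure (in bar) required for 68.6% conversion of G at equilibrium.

P = 5.69 bar

Let X = conversion of G (basis 1 mol G); extent of reaction ξ = X.
At extent ξ: n_G = 1 − X; n_E = X; n_D = X.
n_T = Σnᵢ = 1 + X.
Kp = p_E p_D / (p_G) with p_i = (n_i/n_T)·P.
At X = 0.686: the mole-fraction product g(X) = Π y_i^ν_i = 0.8889. Since Kp = g(X)·P^{1}, P = (Kp/g)^(1/1) = (5.06/0.8889)^(1/1) = 5.69 bar.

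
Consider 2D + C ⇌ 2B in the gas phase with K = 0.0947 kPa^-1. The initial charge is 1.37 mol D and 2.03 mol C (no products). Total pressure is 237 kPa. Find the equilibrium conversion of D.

X = 0.774

Let X = conversion of D (basis 1.37 mol D); extent of reaction ξ = 0.685X.
Species balance: n_D = 1.37 − 1.37X; n_C = 2.03 − 0.685X; n_B = 1.37X.
Total moles n_T = 3.4 − 0.685X.
Mole fractions y_i = n_i/n_T; K = p_B^2 / (p_D^2 p_C) with p_i = y_i·P.
Substituting and setting equal to 0.0947 kPa^-1 gives a polynomial in X; the root in (0,1) is X = 0.774.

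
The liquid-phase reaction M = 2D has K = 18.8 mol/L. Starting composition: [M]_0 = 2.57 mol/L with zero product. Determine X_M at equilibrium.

Let X = conversion of M; extent ξ = 2.57·X mol/L.
Concentrations: [M] = 2.57 − 2.57X; [D] = 5.14X.
K = [D]^2 / ([M]).
Equating to 18.8 mol/L: the physical root is X = 0.718.

X = 0.718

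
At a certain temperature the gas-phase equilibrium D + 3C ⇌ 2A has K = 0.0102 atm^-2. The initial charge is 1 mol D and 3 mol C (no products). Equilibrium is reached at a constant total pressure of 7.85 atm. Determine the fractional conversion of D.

Take 1 mol D as basis and let X be its fractional conversion, so ξ = X.
Moles: n_D = 1 − X; n_C = 3 − 3X; n_A = 2X.
n_T = Σnᵢ = 4 − 2X.
With p_i = (n_i/n_T)P, K = p_A^2 / (p_D p_C^3).
Equating to 0.0102 atm^-2 and solving on 0 < X < 1: X = 0.298.

X = 0.298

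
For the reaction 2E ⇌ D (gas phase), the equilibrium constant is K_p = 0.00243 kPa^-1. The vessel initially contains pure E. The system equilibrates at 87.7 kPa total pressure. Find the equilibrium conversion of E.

Take 1 mol E as basis and let X be its fractional conversion, so ξ = 0.5X.
Species balance: n_E = 1 − X; n_D = 0.5X.
Total moles n_T = 1 − 0.5X.
Mole fractions y_i = n_i/n_T; K_p = p_D / (p_E^2) with p_i = y_i·P.
Setting this equal to 0.00243 kPa^-1 and taking the physical root (0 < X < 1) gives X = 0.265.

X = 0.265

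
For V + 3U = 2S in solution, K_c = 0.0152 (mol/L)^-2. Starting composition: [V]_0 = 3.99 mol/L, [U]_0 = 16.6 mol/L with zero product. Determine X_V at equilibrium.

Let X = conversion of V; extent ξ = 3.99·X mol/L.
Concentrations: [V] = 3.99 − 3.99X; [U] = 16.6 − 12X; [S] = 7.98X.
K_c = [S]^2 / ([V] [U]^3).
Setting equal to 0.0152 and solving for X on (0,1) gives X = 0.587.

X = 0.587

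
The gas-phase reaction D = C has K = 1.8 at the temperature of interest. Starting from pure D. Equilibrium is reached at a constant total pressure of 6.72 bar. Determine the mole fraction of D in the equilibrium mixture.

y_D = 0.357

Take 1 mol D as basis and let X be its fractional conversion, so ξ = X.
Moles: n_D = 1 − X; n_C = X.
Total moles n_T = 1 (Δν = 0, constant).
Mole fractions y_i = n_i/n_T; K = p_C / (p_D) with p_i = y_i·P.
Equating to 1.8 and solving on 0 < X < 1: X = 0.643.
Then n_D = 0.357, n_T = 1, so y_D = 0.357.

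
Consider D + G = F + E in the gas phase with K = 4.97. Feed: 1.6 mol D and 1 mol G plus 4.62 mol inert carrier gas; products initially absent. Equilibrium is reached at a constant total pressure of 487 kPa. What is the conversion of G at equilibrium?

Let X = conversion of G (basis 1 mol G); extent of reaction ξ = X.
Species balance: n_D = 1.6 − X; n_G = 1 − X; n_F = X; n_E = X; n_I = 4.62 (inert).
Total moles n_T = 7.22 (Δν = 0, constant).
y_i = n_i/n_T, p_i = y_i·P. K = p_F p_E / (p_D p_G).
This yields a degree-2 equation in X; solving on (0,1), X = 0.824.

X = 0.824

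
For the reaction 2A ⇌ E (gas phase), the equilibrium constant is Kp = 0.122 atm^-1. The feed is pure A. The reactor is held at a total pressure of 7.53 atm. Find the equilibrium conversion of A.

Basis: 1 mol A initially; let X = conversion of A. Extent ξ = 0.5X.
At extent ξ: n_A = 1 − X; n_E = 0.5X.
Total moles n_T = 1 − 0.5X.
y_i = n_i/n_T, p_i = y_i·P. Kp = p_E / (p_A^2).
Substituting and setting equal to 0.122 atm^-1 gives a polynomial in X; the root in (0,1) is X = 0.537.

X = 0.537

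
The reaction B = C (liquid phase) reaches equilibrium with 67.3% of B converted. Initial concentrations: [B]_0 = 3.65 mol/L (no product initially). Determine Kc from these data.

Kc = 2.06

Let X = conversion of B.
Concentrations: [B] = 3.65 − 3.65X; [C] = 3.65X.
At X = 0.673: [B] = 1.19, [C] = 2.46.
Kc = [C] / ([B]) = 2.06.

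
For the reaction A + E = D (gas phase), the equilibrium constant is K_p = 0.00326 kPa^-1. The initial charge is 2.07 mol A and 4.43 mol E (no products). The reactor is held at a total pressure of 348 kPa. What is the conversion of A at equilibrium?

Let X = conversion of A (basis 2.07 mol A); extent of reaction ξ = 2.07X.
Mole table: n_A = 2.07 − 2.07X; n_E = 4.43 − 2.07X; n_D = 2.07X.
Summing: n_T = 6.5 − 2.07X.
y_i = n_i/n_T, p_i = y_i·P. K_p = p_D / (p_A p_E).
Setting this equal to 0.00326 kPa^-1 and taking the physical root (0 < X < 1) gives X = 0.418.

X = 0.418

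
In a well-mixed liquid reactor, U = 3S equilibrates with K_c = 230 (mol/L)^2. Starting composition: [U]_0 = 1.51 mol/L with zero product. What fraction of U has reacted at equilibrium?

X = 0.841

Let X = conversion of U; extent ξ = 1.51·X mol/L.
Concentrations: [U] = 1.51 − 1.51X; [S] = 4.53X.
K_c = [S]^3 / ([U]).
Solving K_c = 230 for X ∈ (0,1): X = 0.841.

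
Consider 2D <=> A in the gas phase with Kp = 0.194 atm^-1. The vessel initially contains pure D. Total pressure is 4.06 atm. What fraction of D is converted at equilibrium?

X = 0.509

Take 1 mol D as basis and let X be its fractional conversion, so ξ = 0.5X.
Moles: n_D = 1 − X; n_A = 0.5X.
Summing: n_T = 1 − 0.5X.
y_i = n_i/n_T, p_i = y_i·P. Kp = p_A / (p_D^2).
Setting this equal to 0.194 atm^-1 and taking the physical root (0 < X < 1) gives X = 0.509.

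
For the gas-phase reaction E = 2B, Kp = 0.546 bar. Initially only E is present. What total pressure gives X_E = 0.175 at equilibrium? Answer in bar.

Take 1 mol E as basis and let X be its fractional conversion, so ξ = X.
Species balance: n_E = 1 − X; n_B = 2X.
n_T = Σnᵢ = 1 + X.
Kp = p_B^2 / (p_E) with p_i = (n_i/n_T)·P.
At X = 0.175: the mole-fraction product g(X) = Π y_i^ν_i = 0.1264. Since Kp = g(X)·P^{1}, P = (Kp/g)^(1/1) = (0.546/0.1264)^(1/1) = 4.32 bar.

P = 4.32 bar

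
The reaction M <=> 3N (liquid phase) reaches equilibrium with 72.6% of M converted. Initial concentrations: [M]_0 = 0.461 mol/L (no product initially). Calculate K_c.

Let X = conversion of M.
Concentrations: [M] = 0.461 − 0.461X; [N] = 1.38X.
At X = 0.726: [M] = 0.126, [N] = 1.
K_c = [N]^3 / ([M]) = 8.01 (mol/L)^2.

K_c = 8.01 (mol/L)^2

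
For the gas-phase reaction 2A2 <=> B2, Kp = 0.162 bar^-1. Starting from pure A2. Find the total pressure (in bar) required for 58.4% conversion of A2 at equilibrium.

P = 7.37 bar

Take 1 mol A2 as basis and let X be its fractional conversion, so ξ = 0.5X.
Species balance: n_A2 = 1 − X; n_B2 = 0.5X.
Total moles n_T = 1 − 0.5X.
Kp = p_B2 / (p_A2^2) with p_i = (n_i/n_T)·P.
At X = 0.584: the mole-fraction product g(X) = Π y_i^ν_i = 1.195. Since Kp = g(X)·P^{-1}, P = (g/Kp)^(1/1) = (1.195/0.162)^(1/1) = 7.37 bar.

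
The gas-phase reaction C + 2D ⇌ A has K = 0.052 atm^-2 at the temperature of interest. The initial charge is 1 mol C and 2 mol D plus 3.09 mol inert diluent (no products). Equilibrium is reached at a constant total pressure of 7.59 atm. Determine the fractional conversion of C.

Let X = conversion of C (basis 1 mol C); extent of reaction ξ = X.
At extent ξ: n_C = 1 − X; n_D = 2 − 2X; n_A = X; n_I = 3.09 (inert).
n_T = Σnᵢ = 6.09 − 2X.
With p_i = (n_i/n_T)P, K = p_A / (p_C p_D^2).
Setting this equal to 0.052 atm^-2 and taking the physical root (0 < X < 1) gives X = 0.193.

X = 0.193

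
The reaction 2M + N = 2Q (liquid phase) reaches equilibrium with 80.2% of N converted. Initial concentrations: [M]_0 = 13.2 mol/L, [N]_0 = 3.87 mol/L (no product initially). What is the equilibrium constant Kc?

Let X = conversion of N.
Concentrations: [M] = 13.2 − 7.74X; [N] = 3.87 − 3.87X; [Q] = 7.74X.
At X = 0.802: [M] = 6.99, [N] = 0.766, [Q] = 6.21.
Kc = [Q]^2 / ([M]^2 [N]) = 1.03 L/mol.

Kc = 1.03 L/mol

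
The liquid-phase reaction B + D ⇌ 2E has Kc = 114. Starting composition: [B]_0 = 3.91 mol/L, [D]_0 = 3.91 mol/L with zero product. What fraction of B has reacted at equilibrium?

X = 0.842

Let X = conversion of B; extent ξ = 3.91·X mol/L.
Concentrations: [B] = 3.91 − 3.91X; [D] = 3.91 − 3.91X; [E] = 7.82X.
Kc = [E]^2 / ([B] [D]).
This equals 114 at X = 0.842 (the root in 0 < X < 1).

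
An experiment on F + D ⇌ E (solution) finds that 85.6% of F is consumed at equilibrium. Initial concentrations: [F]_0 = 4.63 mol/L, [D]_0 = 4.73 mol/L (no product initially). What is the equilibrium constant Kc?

Kc = 7.75 L/mol

Let X = conversion of F.
Concentrations: [F] = 4.63 − 4.63X; [D] = 4.73 − 4.63X; [E] = 4.63X.
At X = 0.856: [F] = 0.667, [D] = 0.767, [E] = 3.96.
Kc = [E] / ([F] [D]) = 7.75 L/mol.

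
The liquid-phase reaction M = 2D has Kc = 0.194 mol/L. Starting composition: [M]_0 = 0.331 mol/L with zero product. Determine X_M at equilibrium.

Let X = conversion of M; extent ξ = 0.331·X mol/L.
Concentrations: [M] = 0.331 − 0.331X; [D] = 0.662X.
Kc = [D]^2 / ([M]).
Setting equal to 0.194 and solving for X on (0,1) gives X = 0.316.

X = 0.316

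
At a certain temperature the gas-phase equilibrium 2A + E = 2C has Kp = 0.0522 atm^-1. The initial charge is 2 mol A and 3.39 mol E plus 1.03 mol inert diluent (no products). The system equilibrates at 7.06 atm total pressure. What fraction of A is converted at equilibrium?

X = 0.301

Basis: 2 mol A initially; let X = conversion of A. Extent ξ = X.
Mole table: n_A = 2 − 2X; n_E = 3.39 − X; n_C = 2X; n_I = 1.03 (inert).
Total moles n_T = 6.42 − X.
y_i = n_i/n_T, p_i = y_i·P. Kp = p_C^2 / (p_A^2 p_E).
Substituting and setting equal to 0.0522 atm^-1 gives a polynomial in X; the root in (0,1) is X = 0.301.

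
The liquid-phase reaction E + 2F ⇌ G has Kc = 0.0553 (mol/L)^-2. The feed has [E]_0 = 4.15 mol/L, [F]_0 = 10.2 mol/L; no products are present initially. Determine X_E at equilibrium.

Let X = conversion of E; extent ξ = 4.15·X mol/L.
Concentrations: [E] = 4.15 − 4.15X; [F] = 10.2 − 8.3X; [G] = 4.15X.
Kc = [G] / ([E] [F]^2).
Setting equal to 0.0553 and solving for X on (0,1) gives X = 0.601.

X = 0.601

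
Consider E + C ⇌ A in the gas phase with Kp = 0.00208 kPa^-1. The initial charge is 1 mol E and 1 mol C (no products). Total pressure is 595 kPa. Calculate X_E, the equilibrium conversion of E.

Let X = conversion of E (basis 1 mol E); extent of reaction ξ = X.
At extent ξ: n_E = 1 − X; n_C = 1 − X; n_A = X.
Total moles n_T = 2 − X.
Mole fractions y_i = n_i/n_T; Kp = p_A / (p_E p_C) with p_i = y_i·P.
Substituting and setting equal to 0.00208 kPa^-1 gives a polynomial in X; the root in (0,1) is X = 0.331.

X = 0.331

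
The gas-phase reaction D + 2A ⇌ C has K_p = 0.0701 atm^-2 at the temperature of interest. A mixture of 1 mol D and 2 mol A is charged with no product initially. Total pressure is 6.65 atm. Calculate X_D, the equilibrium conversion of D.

X = 0.457

Let X = conversion of D (basis 1 mol D); extent of reaction ξ = X.
Mole table: n_D = 1 − X; n_A = 2 − 2X; n_C = X.
Summing: n_T = 3 − 2X.
Mole fractions y_i = n_i/n_T; K_p = p_C / (p_D p_A^2) with p_i = y_i·P.
This yields a degree-3 equation in X; solving on (0,1), X = 0.457.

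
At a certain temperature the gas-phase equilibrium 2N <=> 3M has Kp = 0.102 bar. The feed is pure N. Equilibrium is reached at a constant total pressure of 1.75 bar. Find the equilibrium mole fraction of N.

y_N = 0.696

Take 1 mol N as basis and let X be its fractional conversion, so ξ = 0.5X.
At extent ξ: n_N = 1 − X; n_M = 1.5X.
n_T = Σnᵢ = 1 + 0.5X.
Mole fractions y_i = n_i/n_T; Kp = p_M^3 / (p_N^2) with p_i = y_i·P.
Setting this equal to 0.102 bar and taking the physical root (0 < X < 1) gives X = 0.226.
Then n_N = 0.774, n_T = 1.11, so y_N = 0.696.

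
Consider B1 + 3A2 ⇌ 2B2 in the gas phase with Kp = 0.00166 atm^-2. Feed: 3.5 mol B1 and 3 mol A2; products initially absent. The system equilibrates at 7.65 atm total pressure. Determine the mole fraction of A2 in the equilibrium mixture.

y_A2 = 0.401

Let X = conversion of A2 (basis 3 mol A2); extent of reaction ξ = X.
Moles: n_B1 = 3.5 − X; n_A2 = 3 − 3X; n_B2 = 2X.
n_T = Σnᵢ = 6.5 − 2X.
y_i = n_i/n_T, p_i = y_i·P. Kp = p_B2^2 / (p_B1 p_A2^3).
Substituting and setting equal to 0.00166 atm^-2 gives a polynomial in X; the root in (0,1) is X = 0.179.
Then n_A2 = 2.46, n_T = 6.14, so y_A2 = 0.401.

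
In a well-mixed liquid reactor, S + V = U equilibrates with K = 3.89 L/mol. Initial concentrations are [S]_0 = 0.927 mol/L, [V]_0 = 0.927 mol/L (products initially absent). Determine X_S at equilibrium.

Let X = conversion of S; extent ξ = 0.927·X mol/L.
Concentrations: [S] = 0.927 − 0.927X; [V] = 0.927 − 0.927X; [U] = 0.927X.
K = [U] / ([S] [V]).
Solving K = 3.89 for X ∈ (0,1): X = 0.594.

X = 0.594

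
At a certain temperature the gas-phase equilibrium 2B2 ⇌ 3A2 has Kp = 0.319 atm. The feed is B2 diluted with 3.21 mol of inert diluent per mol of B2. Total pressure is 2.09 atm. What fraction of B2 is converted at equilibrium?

Basis: 1 mol B2 initially; let X = conversion of B2. Extent ξ = 0.5X.
Mole table: n_B2 = 1 − X; n_A2 = 1.5X; n_I = 3.21 (inert).
Total moles n_T = 4.21 + 0.5X.
Mole fractions y_i = n_i/n_T; Kp = p_A2^3 / (p_B2^2) with p_i = y_i·P.
Setting this equal to 0.319 atm and taking the physical root (0 < X < 1) gives X = 0.411.

X = 0.411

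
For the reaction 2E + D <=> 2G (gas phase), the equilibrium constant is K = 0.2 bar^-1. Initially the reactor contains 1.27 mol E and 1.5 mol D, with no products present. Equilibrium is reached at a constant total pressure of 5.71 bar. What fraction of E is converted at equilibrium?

X = 0.428

Let X = conversion of E (basis 1.27 mol E); extent of reaction ξ = 0.635X.
At extent ξ: n_E = 1.27 − 1.27X; n_D = 1.5 − 0.635X; n_G = 1.27X.
Summing: n_T = 2.77 − 0.635X.
With p_i = (n_i/n_T)P, K = p_G^2 / (p_E^2 p_D).
Setting this equal to 0.2 bar^-1 and taking the physical root (0 < X < 1) gives X = 0.428.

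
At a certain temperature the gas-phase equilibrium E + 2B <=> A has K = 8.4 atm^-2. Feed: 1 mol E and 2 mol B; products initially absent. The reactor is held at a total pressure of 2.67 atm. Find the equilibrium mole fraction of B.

Take 1 mol E as basis and let X be its fractional conversion, so ξ = X.
At extent ξ: n_E = 1 − X; n_B = 2 − 2X; n_A = X.
Total moles n_T = 3 − 2X.
With p_i = (n_i/n_T)P, K = p_A / (p_E p_B^2).
Equating to 8.4 atm^-2 and solving on 0 < X < 1: X = 0.814.
Then n_B = 0.371, n_T = 1.37, so y_B = 0.271.

y_B = 0.271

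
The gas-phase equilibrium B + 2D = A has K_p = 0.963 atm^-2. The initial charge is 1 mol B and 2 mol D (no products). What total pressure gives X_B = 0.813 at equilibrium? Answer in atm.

Take 1 mol B as basis and let X be its fractional conversion, so ξ = X.
Moles: n_B = 1 − X; n_D = 2 − 2X; n_A = X.
n_T = Σnᵢ = 3 − 2X.
K_p = p_A / (p_B p_D^2) with p_i = (n_i/n_T)·P.
At X = 0.813: the mole-fraction product g(X) = Π y_i^ν_i = 58.68. Since K_p = g(X)·P^{-2}, P = (g/K_p)^(1/2) = (58.68/0.963)^(1/2) = 7.81 atm.

P = 7.81 atm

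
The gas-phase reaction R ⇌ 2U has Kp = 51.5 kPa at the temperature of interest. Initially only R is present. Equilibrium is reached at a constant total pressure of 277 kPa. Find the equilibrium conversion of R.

X = 0.211

Let X = conversion of R (basis 1 mol R); extent of reaction ξ = X.
At extent ξ: n_R = 1 − X; n_U = 2X.
Summing: n_T = 1 + X.
Mole fractions y_i = n_i/n_T; Kp = p_U^2 / (p_R) with p_i = y_i·P.
Setting this equal to 51.5 kPa and taking the physical root (0 < X < 1) gives X = 0.211.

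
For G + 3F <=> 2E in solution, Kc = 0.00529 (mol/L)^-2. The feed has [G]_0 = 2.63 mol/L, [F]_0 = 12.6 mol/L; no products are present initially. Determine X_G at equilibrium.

Let X = conversion of G; extent ξ = 2.63·X mol/L.
Concentrations: [G] = 2.63 − 2.63X; [F] = 12.6 − 7.89X; [E] = 5.26X.
Kc = [E]^2 / ([G] [F]^3).
Equating to 0.00529 (mol/L)^-2: the physical root is X = 0.451.

X = 0.451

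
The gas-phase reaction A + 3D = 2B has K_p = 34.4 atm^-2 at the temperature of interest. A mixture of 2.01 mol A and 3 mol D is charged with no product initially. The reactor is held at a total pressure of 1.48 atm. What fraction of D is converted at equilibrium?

Take 3 mol D as basis and let X be its fractional conversion, so ξ = X.
At extent ξ: n_A = 2.01 − X; n_D = 3 − 3X; n_B = 2X.
n_T = Σnᵢ = 5.01 − 2X.
Mole fractions y_i = n_i/n_T; K_p = p_B^2 / (p_A p_D^3) with p_i = y_i·P.
Equating to 34.4 atm^-2 and solving on 0 < X < 1: X = 0.775.

X = 0.775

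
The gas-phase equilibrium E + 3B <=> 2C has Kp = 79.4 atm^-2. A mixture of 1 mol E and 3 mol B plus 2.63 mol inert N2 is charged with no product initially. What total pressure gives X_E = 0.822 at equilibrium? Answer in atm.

Let X = conversion of E (basis 1 mol E); extent of reaction ξ = X.
Species balance: n_E = 1 − X; n_B = 3 − 3X; n_C = 2X; n_I = 2.63 (inert).
n_T = Σnᵢ = 6.63 − 2X.
Kp = p_C^2 / (p_E p_B^3) with p_i = (n_i/n_T)·P.
At X = 0.822: the mole-fraction product g(X) = Π y_i^ν_i = 2479. Since Kp = g(X)·P^{-2}, P = (g/Kp)^(1/2) = (2479/79.4)^(1/2) = 5.59 atm.

P = 5.59 atm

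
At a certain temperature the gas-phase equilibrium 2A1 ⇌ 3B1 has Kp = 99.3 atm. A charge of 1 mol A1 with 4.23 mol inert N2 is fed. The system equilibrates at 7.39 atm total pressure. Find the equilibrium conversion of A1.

Basis: 1 mol A1 initially; let X = conversion of A1. Extent ξ = 0.5X.
Moles: n_A1 = 1 − X; n_B1 = 1.5X; n_I = 4.23 (inert).
Total moles n_T = 5.23 + 0.5X.
Mole fractions y_i = n_i/n_T; Kp = p_B1^3 / (p_A1^2) with p_i = y_i·P.
This yields a degree-3 equation in X; solving on (0,1), X = 0.838.

X = 0.838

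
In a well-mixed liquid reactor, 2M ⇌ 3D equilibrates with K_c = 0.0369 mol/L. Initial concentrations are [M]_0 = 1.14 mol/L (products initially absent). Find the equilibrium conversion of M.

X = 0.185

Let X = conversion of M; extent ξ = 1.14X/2 mol/L.
Concentrations: [M] = 1.14 − 1.14X; [D] = 1.71X.
K_c = [D]^3 / ([M]^2).
Solving K_c = 0.0369 for X ∈ (0,1): X = 0.185.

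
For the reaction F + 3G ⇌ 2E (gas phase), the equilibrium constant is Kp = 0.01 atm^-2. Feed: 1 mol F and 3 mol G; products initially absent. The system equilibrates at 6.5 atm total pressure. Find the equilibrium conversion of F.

Let X = conversion of F (basis 1 mol F); extent of reaction ξ = X.
At extent ξ: n_F = 1 − X; n_G = 3 − 3X; n_E = 2X.
Total moles n_T = 4 − 2X.
With p_i = (n_i/n_T)P, Kp = p_E^2 / (p_F p_G^3).
Equating to 0.01 atm^-2 and solving on 0 < X < 1: X = 0.264.

X = 0.264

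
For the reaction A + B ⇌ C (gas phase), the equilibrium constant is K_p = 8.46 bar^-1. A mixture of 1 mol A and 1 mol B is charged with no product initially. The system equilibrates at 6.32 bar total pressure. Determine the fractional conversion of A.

Basis: 1 mol A initially; let X = conversion of A. Extent ξ = X.
At extent ξ: n_A = 1 − X; n_B = 1 − X; n_C = X.
n_T = Σnᵢ = 2 − X.
y_i = n_i/n_T, p_i = y_i·P. K_p = p_C / (p_A p_B).
Equating to 8.46 bar^-1 and solving on 0 < X < 1: X = 0.865.

X = 0.865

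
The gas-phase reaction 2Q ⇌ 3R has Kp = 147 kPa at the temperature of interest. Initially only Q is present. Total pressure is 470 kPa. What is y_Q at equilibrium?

Let X = conversion of Q (basis 1 mol Q); extent of reaction ξ = 0.5X.
Species balance: n_Q = 1 − X; n_R = 1.5X.
Total moles n_T = 1 + 0.5X.
y_i = n_i/n_T, p_i = y_i·P. Kp = p_R^3 / (p_Q^2).
Equating to 147 kPa and solving on 0 < X < 1: X = 0.356.
Then n_Q = 0.644, n_T = 1.18, so y_Q = 0.546.

y_Q = 0.546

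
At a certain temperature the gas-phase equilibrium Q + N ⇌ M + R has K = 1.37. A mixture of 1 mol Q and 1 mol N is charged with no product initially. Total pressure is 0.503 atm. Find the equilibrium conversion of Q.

Basis: 1 mol Q initially; let X = conversion of Q. Extent ξ = X.
At extent ξ: n_Q = 1 − X; n_N = 1 − X; n_M = X; n_R = X.
Since Δν = 0, n_T = 2 throughout.
Mole fractions y_i = n_i/n_T; K = p_M p_R / (p_Q p_N) with p_i = y_i·P.
Equating to 1.37 and solving on 0 < X < 1: X = 0.539.

X = 0.539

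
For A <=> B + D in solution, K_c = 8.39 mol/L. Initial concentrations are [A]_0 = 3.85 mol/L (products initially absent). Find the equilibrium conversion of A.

Let X = conversion of A; extent ξ = 3.85·X mol/L.
Concentrations: [A] = 3.85 − 3.85X; [B] = 3.85X; [D] = 3.85X.
K_c = [B] [D] / ([A]).
Equating to 8.39 mol/L: the physical root is X = 0.745.

X = 0.745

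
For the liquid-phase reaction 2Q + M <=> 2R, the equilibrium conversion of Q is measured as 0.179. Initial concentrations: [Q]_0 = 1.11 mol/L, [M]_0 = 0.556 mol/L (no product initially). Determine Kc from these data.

Kc = 0.104 L/mol

Let X = conversion of Q.
Concentrations: [Q] = 1.11 − 1.11X; [M] = 0.556 − 0.555X; [R] = 1.11X.
At X = 0.179: [Q] = 0.911, [M] = 0.457, [R] = 0.199.
Kc = [R]^2 / ([Q]^2 [M]) = 0.104 L/mol.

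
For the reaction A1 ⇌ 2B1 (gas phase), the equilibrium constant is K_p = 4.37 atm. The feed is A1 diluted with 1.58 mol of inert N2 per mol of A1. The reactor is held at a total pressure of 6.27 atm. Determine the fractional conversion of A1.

Let X = conversion of A1 (basis 1 mol A1); extent of reaction ξ = X.
Species balance: n_A1 = 1 − X; n_B1 = 2X; n_I = 1.58 (inert).
Summing: n_T = 2.58 + X.
With p_i = (n_i/n_T)P, K_p = p_B1^2 / (p_A1).
This yields a degree-2 equation in X; solving on (0,1), X = 0.513.

X = 0.513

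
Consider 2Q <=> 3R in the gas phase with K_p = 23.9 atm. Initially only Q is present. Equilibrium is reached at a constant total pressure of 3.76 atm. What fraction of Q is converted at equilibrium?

X = 0.661

Take 1 mol Q as basis and let X be its fractional conversion, so ξ = 0.5X.
At extent ξ: n_Q = 1 − X; n_R = 1.5X.
Summing: n_T = 1 + 0.5X.
With p_i = (n_i/n_T)P, K_p = p_R^3 / (p_Q^2).
Substituting and setting equal to 23.9 atm gives a polynomial in X; the root in (0,1) is X = 0.661.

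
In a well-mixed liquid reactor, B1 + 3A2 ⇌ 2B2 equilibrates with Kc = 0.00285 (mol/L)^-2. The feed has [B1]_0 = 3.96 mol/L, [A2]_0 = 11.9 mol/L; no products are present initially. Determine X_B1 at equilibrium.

Let X = conversion of B1; extent ξ = 3.96·X mol/L.
Concentrations: [B1] = 3.96 − 3.96X; [A2] = 11.9 − 11.9X; [B2] = 7.92X.
Kc = [B2]^2 / ([B1] [A2]^3).
Solving Kc = 0.00285 for X ∈ (0,1): X = 0.283.

X = 0.283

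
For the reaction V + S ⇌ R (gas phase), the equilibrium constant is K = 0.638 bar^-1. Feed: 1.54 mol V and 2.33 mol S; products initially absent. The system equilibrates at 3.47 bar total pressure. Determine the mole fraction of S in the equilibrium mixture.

y_S = 0.497

Basis: 1.54 mol V initially; let X = conversion of V. Extent ξ = 1.54X.
Mole table: n_V = 1.54 − 1.54X; n_S = 2.33 − 1.54X; n_R = 1.54X.
n_T = Σnᵢ = 3.87 − 1.54X.
Mole fractions y_i = n_i/n_T; K = p_R / (p_V p_S) with p_i = y_i·P.
Substituting and setting equal to 0.638 bar^-1 gives a polynomial in X; the root in (0,1) is X = 0.524.
Then n_S = 1.52, n_T = 3.06, so y_S = 0.497.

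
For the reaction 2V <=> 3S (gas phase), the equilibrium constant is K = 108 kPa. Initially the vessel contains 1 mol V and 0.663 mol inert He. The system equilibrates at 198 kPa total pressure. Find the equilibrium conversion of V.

X = 0.451

Basis: 1 mol V initially; let X = conversion of V. Extent ξ = 0.5X.
At extent ξ: n_V = 1 − X; n_S = 1.5X; n_I = 0.663 (inert).
n_T = Σnᵢ = 1.66 + 0.5X.
Mole fractions y_i = n_i/n_T; K = p_S^3 / (p_V^2) with p_i = y_i·P.
This yields a degree-3 equation in X; solving on (0,1), X = 0.451.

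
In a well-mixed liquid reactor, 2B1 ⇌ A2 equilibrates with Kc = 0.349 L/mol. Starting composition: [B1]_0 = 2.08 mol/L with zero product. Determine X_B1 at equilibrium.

Let X = conversion of B1; extent ξ = 2.08X/2 mol/L.
Concentrations: [B1] = 2.08 − 2.08X; [A2] = 1.04X.
Kc = [A2] / ([B1]^2).
Solving Kc = 0.349 for X ∈ (0,1): X = 0.446.

X = 0.446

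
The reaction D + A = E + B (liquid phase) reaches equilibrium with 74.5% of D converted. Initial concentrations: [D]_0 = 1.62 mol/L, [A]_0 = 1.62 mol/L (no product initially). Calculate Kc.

Kc = 8.54

Let X = conversion of D.
Concentrations: [D] = 1.62 − 1.62X; [A] = 1.62 − 1.62X; [E] = 1.62X; [B] = 1.62X.
At X = 0.745: [D] = 0.413, [A] = 0.413, [E] = 1.21, [B] = 1.21.
Kc = [E] [B] / ([D] [A]) = 8.54.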